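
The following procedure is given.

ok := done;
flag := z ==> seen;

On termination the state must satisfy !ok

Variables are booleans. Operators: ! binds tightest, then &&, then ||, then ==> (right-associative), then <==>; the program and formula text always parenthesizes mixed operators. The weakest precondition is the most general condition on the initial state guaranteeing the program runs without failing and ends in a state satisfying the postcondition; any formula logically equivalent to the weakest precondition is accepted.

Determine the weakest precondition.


Working backward. After the program, !ok must hold.
Before flag := z ==> seen: !ok
Before ok := done: !done
Answer: WP = !done


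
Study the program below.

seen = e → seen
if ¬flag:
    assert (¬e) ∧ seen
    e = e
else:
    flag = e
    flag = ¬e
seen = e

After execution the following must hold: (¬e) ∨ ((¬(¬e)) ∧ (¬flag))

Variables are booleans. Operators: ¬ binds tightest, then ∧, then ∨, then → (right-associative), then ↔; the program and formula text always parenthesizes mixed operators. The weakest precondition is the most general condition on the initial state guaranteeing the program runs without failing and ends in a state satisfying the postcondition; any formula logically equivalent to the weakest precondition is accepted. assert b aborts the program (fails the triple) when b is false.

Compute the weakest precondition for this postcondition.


Working backward. After the program, the postcondition (¬e) ∨ ((¬(¬e)) ∧ (¬flag)) must hold; in canonical form it is (¬e) ∨ (e ∧ (¬flag)).
Before seen := e: (¬e) ∨ (e ∧ (¬flag))
Then branch requires (¬e) ∧ seen ∧ ((¬e) ∨ (e ∧ (¬flag))); else branch requires true.
Before the if: (¬flag) → ((¬e) ∧ seen ∧ ((¬e) ∨ (e ∧ (¬flag))))
Before seen := e → seen: (¬flag) → ((¬e) ∧ (e → seen) ∧ ((¬e) ∨ (e ∧ (¬flag))))
Answer: WP = (¬flag) → ((¬e) ∧ (e → seen) ∧ ((¬e) ∨ (e ∧ (¬flag))))


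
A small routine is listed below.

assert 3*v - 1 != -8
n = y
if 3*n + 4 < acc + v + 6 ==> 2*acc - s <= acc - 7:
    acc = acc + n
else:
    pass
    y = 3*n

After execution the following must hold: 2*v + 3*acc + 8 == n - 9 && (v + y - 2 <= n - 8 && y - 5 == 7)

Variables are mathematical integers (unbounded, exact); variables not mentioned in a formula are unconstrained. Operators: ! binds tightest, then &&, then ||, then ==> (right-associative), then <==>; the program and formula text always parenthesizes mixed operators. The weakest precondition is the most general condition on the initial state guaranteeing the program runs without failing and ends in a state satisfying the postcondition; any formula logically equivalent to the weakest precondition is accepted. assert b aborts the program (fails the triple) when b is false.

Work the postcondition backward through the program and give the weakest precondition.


Working backward. After the program, the postcondition 2*v + 3*acc + 8 == n - 9 && (v + y - 2 <= n - 8 && y - 5 == 7) must hold; in canonical form it is 3*acc + 2*v == n - 17 && v + y <= n - 6 && y == 12.
Then branch requires 3*acc + 2*n + 2*v == -17 && v + y <= n - 6 && y == 12; else branch requires 3*acc + 2*v == n - 17 && 2*n + v <= -6 && 3*n == 12.
Before the if: ((3*n < acc + v + 2 ==> acc <= s - 7) ==> (3*acc + 2*n + 2*v == -17 && v + y <= n - 6 && y == 12)) && ((!(3*n < acc + v + 2 ==> acc <= s - 7)) ==> (3*acc + 2*v == n - 17 && 2*n + v <= -6 && 3*n == 12))
Before n := y: ((3*y < acc + v + 2 ==> acc <= s - 7) ==> (3*acc + 2*v + 2*y == -17 && v <= -6 && y == 12)) && ((!(3*y < acc + v + 2 ==> acc <= s - 7)) ==> (3*acc + 2*v == y - 17 && v + 2*y <= -6 && 3*y == 12))
Before assert 3*v - 1 != -8: 3*v != -7 && ((3*y < acc + v + 2 ==> acc <= s - 7) ==> (3*acc + 2*v + 2*y == -17 && v <= -6 && y == 12)) && ((!(3*y < acc + v + 2 ==> acc <= s - 7)) ==> (3*acc + 2*v == y - 17 && v + 2*y <= -6 && 3*y == 12))
Answer: WP = 3*v != -7 && ((3*y < acc + v + 2 ==> acc <= s - 7) ==> (3*acc + 2*v + 2*y == -17 && v <= -6 && y == 12)) && ((!(3*y < acc + v + 2 ==> acc <= s - 7)) ==> (3*acc + 2*v == y - 17 && v + 2*y <= -6 && 3*y == 12))


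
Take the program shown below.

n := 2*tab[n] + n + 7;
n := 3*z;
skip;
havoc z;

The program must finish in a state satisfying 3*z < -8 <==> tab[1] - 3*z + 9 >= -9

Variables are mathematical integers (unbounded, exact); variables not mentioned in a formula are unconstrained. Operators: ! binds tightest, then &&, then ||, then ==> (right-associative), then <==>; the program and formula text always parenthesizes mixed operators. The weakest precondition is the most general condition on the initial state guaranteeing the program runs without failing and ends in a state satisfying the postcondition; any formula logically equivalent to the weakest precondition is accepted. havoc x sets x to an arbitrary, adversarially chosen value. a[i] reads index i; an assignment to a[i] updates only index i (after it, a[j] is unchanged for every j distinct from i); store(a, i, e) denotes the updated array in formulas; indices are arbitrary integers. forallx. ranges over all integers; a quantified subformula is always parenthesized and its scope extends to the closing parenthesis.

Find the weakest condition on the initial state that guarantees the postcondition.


Working backward. After the program, the postcondition 3*z < -8 <==> tab[1] - 3*z + 9 >= -9 must hold; in canonical form it is 3*z < -8 <==> tab[1] >= 3*z - 18.
Before havoc z: forall z_1. (3*z_1 < -8 <==> tab[1] >= 3*z_1 - 18)
Before skip: forall z_1. (3*z_1 < -8 <==> tab[1] >= 3*z_1 - 18)
Before n := 3*z: forall z_1. (3*z_1 < -8 <==> tab[1] >= 3*z_1 - 18)
Before n := 2*tab[n] + n + 7: forall z_1. (3*z_1 < -8 <==> tab[1] >= 3*z_1 - 18)
Answer: WP = forall z_1. (3*z_1 < -8 <==> tab[1] >= 3*z_1 - 18)


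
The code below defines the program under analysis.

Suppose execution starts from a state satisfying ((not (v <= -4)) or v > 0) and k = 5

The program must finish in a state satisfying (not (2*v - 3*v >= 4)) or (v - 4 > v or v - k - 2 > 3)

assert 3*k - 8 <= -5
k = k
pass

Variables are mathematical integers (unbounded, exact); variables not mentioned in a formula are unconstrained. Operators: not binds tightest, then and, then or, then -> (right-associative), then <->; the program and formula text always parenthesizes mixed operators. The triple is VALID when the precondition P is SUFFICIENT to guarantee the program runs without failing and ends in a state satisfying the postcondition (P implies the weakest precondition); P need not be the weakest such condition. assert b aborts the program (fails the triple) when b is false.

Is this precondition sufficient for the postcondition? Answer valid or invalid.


Working backward. After the program, the postcondition (not (2*v - 3*v >= 4)) or (v - 4 > v or v - k - 2 > 3) must hold; in canonical form it is (not (v <= -4)) or v > k + 5.
Before skip: (not (v <= -4)) or v > k + 5
Before k := k: (not (v <= -4)) or v > k + 5
Before assert 3*k - 8 <= -5: 3*k <= 3 and ((not (v <= -4)) or v > k + 5)
The weakest precondition is 3*k <= 3 and ((not (v <= -4)) or v > k + 5).
Check whether ((not (v <= -4)) or v > 0) and k = 5 implies it.
Countermodel: at the initial state k = 5, v = 1, the precondition holds but the weakest precondition fails.
Answer: invalid


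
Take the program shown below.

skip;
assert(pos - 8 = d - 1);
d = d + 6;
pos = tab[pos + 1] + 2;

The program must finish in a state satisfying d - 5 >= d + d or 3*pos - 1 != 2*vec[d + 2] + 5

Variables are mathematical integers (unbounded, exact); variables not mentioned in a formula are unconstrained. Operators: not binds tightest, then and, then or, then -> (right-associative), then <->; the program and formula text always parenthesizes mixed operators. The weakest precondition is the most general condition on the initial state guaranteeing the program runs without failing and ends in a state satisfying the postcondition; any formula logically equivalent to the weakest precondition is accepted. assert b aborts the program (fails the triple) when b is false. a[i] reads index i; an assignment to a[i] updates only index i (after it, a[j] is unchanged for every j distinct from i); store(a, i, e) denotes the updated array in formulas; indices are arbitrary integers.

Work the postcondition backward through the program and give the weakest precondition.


Working backward. After the program, the postcondition d - 5 >= d + d or 3*pos - 1 != 2*vec[d + 2] + 5 must hold; in canonical form it is d <= -5 or 3*pos != 2*vec[d + 2] + 6.
Before pos := tab[pos + 1] + 2: d <= -5 or 3*tab[pos + 1] != 2*vec[d + 2]
Before d := d + 6: d <= -11 or 3*tab[pos + 1] != 2*vec[d + 8]
Before assert pos - 8 = d - 1: pos = d + 7 and (d <= -11 or 3*tab[pos + 1] != 2*vec[d + 8])
Before skip: pos = d + 7 and (d <= -11 or 3*tab[pos + 1] != 2*vec[d + 8])
Answer: WP = pos = d + 7 and (d <= -11 or 3*tab[pos + 1] != 2*vec[d + 8])


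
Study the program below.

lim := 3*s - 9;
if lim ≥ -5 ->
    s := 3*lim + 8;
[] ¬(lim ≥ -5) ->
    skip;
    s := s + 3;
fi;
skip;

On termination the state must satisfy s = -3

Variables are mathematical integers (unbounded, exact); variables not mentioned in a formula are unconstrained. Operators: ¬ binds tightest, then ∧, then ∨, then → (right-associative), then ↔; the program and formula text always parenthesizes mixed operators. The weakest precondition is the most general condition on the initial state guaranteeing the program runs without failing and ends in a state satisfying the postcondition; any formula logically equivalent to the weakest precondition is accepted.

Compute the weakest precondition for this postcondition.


Working backward. After the program, s = -3 must hold.
Before skip: s = -3
Then branch requires 3*lim = -11; else branch requires s = -6.
Before the if: (lim ≥ -5 → 3*lim = -11) ∧ ((¬(lim ≥ -5)) → s = -6)
Before lim := 3*s - 9: (3*s ≥ 4 → 9*s = 16) ∧ ((¬(3*s ≥ 4)) → s = -6)
Answer: WP = (3*s ≥ 4 → 9*s = 16) ∧ ((¬(3*s ≥ 4)) → s = -6)


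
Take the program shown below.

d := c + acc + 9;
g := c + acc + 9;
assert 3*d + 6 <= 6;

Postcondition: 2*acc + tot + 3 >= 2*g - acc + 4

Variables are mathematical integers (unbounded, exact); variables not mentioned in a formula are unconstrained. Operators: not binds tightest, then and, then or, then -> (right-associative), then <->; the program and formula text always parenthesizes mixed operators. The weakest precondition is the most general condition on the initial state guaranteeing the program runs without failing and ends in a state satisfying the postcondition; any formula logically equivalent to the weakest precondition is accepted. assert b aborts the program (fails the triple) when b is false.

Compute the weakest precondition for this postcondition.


Working backward. After the program, the postcondition 2*acc + tot + 3 >= 2*g - acc + 4 must hold; in canonical form it is 3*acc + tot >= 2*g + 1.
Before assert 3*d + 6 <= 6: 3*d <= 0 and 3*acc + tot >= 2*g + 1
Before g := c + acc + 9: 3*d <= 0 and acc + tot >= 2*c + 19
Before d := c + acc + 9: 3*acc + 3*c <= -27 and acc + tot >= 2*c + 19
Answer: WP = 3*acc + 3*c <= -27 and acc + tot >= 2*c + 19


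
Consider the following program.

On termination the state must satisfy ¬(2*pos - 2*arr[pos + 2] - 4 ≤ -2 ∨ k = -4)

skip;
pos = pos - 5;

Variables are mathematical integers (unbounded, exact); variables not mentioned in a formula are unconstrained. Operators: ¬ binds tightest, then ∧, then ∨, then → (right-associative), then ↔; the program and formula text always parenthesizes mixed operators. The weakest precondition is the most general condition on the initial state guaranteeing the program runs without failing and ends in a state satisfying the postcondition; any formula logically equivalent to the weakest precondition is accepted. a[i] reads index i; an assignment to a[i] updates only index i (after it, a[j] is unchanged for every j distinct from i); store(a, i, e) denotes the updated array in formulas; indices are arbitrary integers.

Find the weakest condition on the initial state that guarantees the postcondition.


Working backward. After the program, the postcondition ¬(2*pos - 2*arr[pos + 2] - 4 ≤ -2 ∨ k = -4) must hold; in canonical form it is ¬(2*pos ≤ 2*arr[pos + 2] + 2 ∨ k = -4).
Before pos := pos - 5: ¬(2*pos ≤ 2*arr[pos - 3] + 12 ∨ k = -4)
Before skip: ¬(2*pos ≤ 2*arr[pos - 3] + 12 ∨ k = -4)
Answer: WP = ¬(2*pos ≤ 2*arr[pos - 3] + 12 ∨ k = -4)


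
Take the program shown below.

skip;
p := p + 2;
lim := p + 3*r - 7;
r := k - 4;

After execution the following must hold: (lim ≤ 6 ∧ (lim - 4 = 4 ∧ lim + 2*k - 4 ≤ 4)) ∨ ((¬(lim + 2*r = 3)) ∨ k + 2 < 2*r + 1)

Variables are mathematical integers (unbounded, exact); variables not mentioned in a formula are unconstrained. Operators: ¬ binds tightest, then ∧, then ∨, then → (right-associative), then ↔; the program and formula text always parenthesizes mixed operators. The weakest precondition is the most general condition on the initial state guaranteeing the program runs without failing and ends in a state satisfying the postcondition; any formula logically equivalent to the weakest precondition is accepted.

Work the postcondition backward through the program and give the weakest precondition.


Working backward. After the program, the postcondition (lim ≤ 6 ∧ (lim - 4 = 4 ∧ lim + 2*k - 4 ≤ 4)) ∨ ((¬(lim + 2*r = 3)) ∨ k + 2 < 2*r + 1) must hold; in canonical form it is (lim ≤ 6 ∧ lim = 8 ∧ 2*k + lim ≤ 8) ∨ (¬(lim + 2*r = 3)) ∨ k < 2*r - 1.
Before r := k - 4: (lim ≤ 6 ∧ lim = 8 ∧ 2*k + lim ≤ 8) ∨ (¬(2*k + lim = 11)) ∨ k > 9
Before lim := p + 3*r - 7: (p + 3*r ≤ 13 ∧ p + 3*r = 15 ∧ 2*k + p + 3*r ≤ 15) ∨ (¬(2*k + p + 3*r = 18)) ∨ k > 9
Before p := p + 2: (p + 3*r ≤ 11 ∧ p + 3*r = 13 ∧ 2*k + p + 3*r ≤ 13) ∨ (¬(2*k + p + 3*r = 16)) ∨ k > 9
Before skip: (p + 3*r ≤ 11 ∧ p + 3*r = 13 ∧ 2*k + p + 3*r ≤ 13) ∨ (¬(2*k + p + 3*r = 16)) ∨ k > 9
Answer: WP = (p + 3*r ≤ 11 ∧ p + 3*r = 13 ∧ 2*k + p + 3*r ≤ 13) ∨ (¬(2*k + p + 3*r = 16)) ∨ k > 9


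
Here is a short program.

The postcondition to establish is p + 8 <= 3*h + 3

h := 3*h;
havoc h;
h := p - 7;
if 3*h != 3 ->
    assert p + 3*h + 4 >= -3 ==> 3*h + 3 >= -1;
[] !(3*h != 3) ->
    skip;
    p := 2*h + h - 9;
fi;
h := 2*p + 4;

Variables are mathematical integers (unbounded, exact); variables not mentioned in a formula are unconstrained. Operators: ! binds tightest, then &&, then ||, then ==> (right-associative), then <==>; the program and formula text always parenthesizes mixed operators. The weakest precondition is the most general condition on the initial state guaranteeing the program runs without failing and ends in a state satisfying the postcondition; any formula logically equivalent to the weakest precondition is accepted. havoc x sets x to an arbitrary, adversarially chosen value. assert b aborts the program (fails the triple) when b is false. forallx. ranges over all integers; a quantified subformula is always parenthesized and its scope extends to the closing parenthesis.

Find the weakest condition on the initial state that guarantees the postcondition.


Working backward. After the program, the postcondition p + 8 <= 3*h + 3 must hold; in canonical form it is p <= 3*h - 5.
Before h := 2*p + 4: 5*p >= -7
Then branch requires (3*h + p >= -7 ==> 3*h >= -4) && 5*p >= -7; else branch requires 15*h >= 38.
Before the if: (3*h != 3 ==> ((3*h + p >= -7 ==> 3*h >= -4) && 5*p >= -7)) && ((!(3*h != 3)) ==> 15*h >= 38)
Before h := p - 7: (3*p != 24 ==> ((4*p >= 14 ==> 3*p >= 17) && 5*p >= -7)) && ((!(3*p != 24)) ==> 15*p >= 143)
Before havoc h: (3*p != 24 ==> ((4*p >= 14 ==> 3*p >= 17) && 5*p >= -7)) && ((!(3*p != 24)) ==> 15*p >= 143)
Before h := 3*h: (3*p != 24 ==> ((4*p >= 14 ==> 3*p >= 17) && 5*p >= -7)) && ((!(3*p != 24)) ==> 15*p >= 143)
Answer: WP = (3*p != 24 ==> ((4*p >= 14 ==> 3*p >= 17) && 5*p >= -7)) && ((!(3*p != 24)) ==> 15*p >= 143)


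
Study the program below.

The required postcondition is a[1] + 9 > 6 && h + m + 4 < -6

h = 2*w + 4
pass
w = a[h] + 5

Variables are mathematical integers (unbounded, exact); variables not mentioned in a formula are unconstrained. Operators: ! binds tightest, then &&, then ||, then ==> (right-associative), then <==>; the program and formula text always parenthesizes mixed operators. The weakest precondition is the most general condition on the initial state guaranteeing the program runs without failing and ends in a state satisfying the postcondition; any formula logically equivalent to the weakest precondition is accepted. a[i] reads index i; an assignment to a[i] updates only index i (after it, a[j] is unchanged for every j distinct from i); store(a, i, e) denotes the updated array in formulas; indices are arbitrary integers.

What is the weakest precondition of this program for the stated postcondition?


Working backward. After the program, the postcondition a[1] + 9 > 6 && h + m + 4 < -6 must hold; in canonical form it is a[1] > -3 && h + m < -10.
Before w := a[h] + 5: a[1] > -3 && h + m < -10
Before skip: a[1] > -3 && h + m < -10
Before h := 2*w + 4: a[1] > -3 && m + 2*w < -14
Answer: WP = a[1] > -3 && m + 2*w < -14


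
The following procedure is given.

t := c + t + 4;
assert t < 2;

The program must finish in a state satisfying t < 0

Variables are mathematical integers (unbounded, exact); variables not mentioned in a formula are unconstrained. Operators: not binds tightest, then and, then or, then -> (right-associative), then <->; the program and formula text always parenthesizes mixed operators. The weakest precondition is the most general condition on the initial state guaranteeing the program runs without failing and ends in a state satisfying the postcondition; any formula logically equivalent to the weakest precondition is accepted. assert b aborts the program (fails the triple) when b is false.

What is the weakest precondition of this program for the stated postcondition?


Working backward. After the program, t < 0 must hold.
Before assert t < 2: t < 2 and t < 0
Before t := c + t + 4: c + t < -2 and c + t < -4
Answer: WP = c + t < -2 and c + t < -4


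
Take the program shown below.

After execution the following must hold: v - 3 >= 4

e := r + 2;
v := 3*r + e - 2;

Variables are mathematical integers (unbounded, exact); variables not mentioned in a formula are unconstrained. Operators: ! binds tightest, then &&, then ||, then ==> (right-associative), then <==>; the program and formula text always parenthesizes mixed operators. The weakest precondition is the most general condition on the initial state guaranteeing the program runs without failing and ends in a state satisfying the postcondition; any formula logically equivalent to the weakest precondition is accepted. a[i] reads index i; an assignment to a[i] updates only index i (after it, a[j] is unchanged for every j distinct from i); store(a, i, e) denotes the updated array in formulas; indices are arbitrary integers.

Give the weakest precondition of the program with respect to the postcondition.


Working backward. After the program, the postcondition v - 3 >= 4 must hold; in canonical form it is v >= 7.
Before v := 3*r + e - 2: e + 3*r >= 9
Before e := r + 2: 4*r >= 7
Answer: WP = 4*r >= 7


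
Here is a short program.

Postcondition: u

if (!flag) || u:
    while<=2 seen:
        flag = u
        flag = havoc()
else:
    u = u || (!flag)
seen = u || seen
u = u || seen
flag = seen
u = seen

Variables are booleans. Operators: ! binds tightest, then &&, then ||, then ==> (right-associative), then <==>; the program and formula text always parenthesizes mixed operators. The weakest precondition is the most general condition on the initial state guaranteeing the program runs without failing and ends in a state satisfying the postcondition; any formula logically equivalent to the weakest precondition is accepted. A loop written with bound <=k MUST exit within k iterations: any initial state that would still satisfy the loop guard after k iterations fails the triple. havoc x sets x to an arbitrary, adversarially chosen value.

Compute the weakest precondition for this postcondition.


Working backward. After the program, u must hold.
Before u := seen: seen
Before flag := seen: seen
Before u := u || seen: seen
Before seen := u || seen: u || seen
Then branch requires (seen ==> ((seen ==> ((!seen) && (u || seen))) && ((!seen) ==> (u || seen)))) && ((!seen) ==> (u || seen)); else branch requires u || (!flag) || seen.
Before the if: (((!flag) || u) ==> ((seen ==> ((seen ==> ((!seen) && (u || seen))) && ((!seen) ==> (u || seen)))) && ((!seen) ==> (u || seen)))) && ((!((!flag) || u)) ==> (u || (!flag) || seen))
Answer: WP = (((!flag) || u) ==> ((seen ==> ((seen ==> ((!seen) && (u || seen))) && ((!seen) ==> (u || seen)))) && ((!seen) ==> (u || seen)))) && ((!((!flag) || u)) ==> (u || (!flag) || seen))


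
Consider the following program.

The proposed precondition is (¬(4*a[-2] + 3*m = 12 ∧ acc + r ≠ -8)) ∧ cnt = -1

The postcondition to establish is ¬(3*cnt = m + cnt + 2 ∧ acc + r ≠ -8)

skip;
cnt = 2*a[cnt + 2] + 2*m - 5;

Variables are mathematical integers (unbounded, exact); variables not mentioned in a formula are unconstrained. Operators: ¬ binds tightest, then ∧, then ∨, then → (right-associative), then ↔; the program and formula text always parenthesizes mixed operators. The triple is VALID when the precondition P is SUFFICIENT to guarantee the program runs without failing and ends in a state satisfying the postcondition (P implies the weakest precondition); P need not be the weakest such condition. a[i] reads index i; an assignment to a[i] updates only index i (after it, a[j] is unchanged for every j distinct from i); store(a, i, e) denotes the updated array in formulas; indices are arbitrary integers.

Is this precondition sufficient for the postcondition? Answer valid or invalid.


Working backward. After the program, the postcondition ¬(3*cnt = m + cnt + 2 ∧ acc + r ≠ -8) must hold; in canonical form it is ¬(2*cnt = m + 2 ∧ acc + r ≠ -8).
Before cnt := 2*a[cnt + 2] + 2*m - 5: ¬(4*a[cnt + 2] + 3*m = 12 ∧ acc + r ≠ -8)
Before skip: ¬(4*a[cnt + 2] + 3*m = 12 ∧ acc + r ≠ -8)
The weakest precondition is ¬(4*a[cnt + 2] + 3*m = 12 ∧ acc + r ≠ -8).
Check whether (¬(4*a[-2] + 3*m = 12 ∧ acc + r ≠ -8)) ∧ cnt = -1 implies it.
Countermodel: at the initial state a = {[-2] = 0, [1] = 3, elsewhere 3}, acc = -7, cnt = -1, m = 0, r = 0, the precondition holds but the weakest precondition fails.
Answer: invalid


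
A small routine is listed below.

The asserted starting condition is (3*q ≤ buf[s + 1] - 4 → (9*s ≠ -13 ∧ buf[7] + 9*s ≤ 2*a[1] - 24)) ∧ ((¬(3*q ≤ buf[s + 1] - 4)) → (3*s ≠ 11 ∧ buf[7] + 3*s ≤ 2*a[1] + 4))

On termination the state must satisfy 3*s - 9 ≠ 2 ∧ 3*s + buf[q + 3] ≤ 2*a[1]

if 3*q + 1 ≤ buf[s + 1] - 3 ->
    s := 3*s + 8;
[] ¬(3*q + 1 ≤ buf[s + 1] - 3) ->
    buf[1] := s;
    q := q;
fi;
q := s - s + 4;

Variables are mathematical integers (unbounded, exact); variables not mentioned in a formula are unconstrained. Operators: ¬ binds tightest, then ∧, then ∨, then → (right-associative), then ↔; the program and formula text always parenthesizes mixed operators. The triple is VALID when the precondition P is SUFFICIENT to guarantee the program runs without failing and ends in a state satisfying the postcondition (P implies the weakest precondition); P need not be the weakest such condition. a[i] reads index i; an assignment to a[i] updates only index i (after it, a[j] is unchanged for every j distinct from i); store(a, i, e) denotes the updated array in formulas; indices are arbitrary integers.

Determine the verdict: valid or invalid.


Working backward. After the program, the postcondition 3*s - 9 ≠ 2 ∧ 3*s + buf[q + 3] ≤ 2*a[1] must hold; in canonical form it is 3*s ≠ 11 ∧ buf[q + 3] + 3*s ≤ 2*a[1].
Before q := s - s + 4: 3*s ≠ 11 ∧ buf[7] + 3*s ≤ 2*a[1]
Then branch requires 9*s ≠ -13 ∧ buf[7] + 9*s ≤ 2*a[1] - 24; else branch requires 3*s ≠ 11 ∧ buf[7] + 3*s ≤ 2*a[1].
Before the if: (3*q ≤ buf[s + 1] - 4 → (9*s ≠ -13 ∧ buf[7] + 9*s ≤ 2*a[1] - 24)) ∧ ((¬(3*q ≤ buf[s + 1] - 4)) → (3*s ≠ 11 ∧ buf[7] + 3*s ≤ 2*a[1]))
The weakest precondition is (3*q ≤ buf[s + 1] - 4 → (9*s ≠ -13 ∧ buf[7] + 9*s ≤ 2*a[1] - 24)) ∧ ((¬(3*q ≤ buf[s + 1] - 4)) → (3*s ≠ 11 ∧ buf[7] + 3*s ≤ 2*a[1])).
Check whether (3*q ≤ buf[s + 1] - 4 → (9*s ≠ -13 ∧ buf[7] + 9*s ≤ 2*a[1] - 24)) ∧ ((¬(3*q ≤ buf[s + 1] - 4)) → (3*s ≠ 11 ∧ buf[7] + 3*s ≤ 2*a[1] + 4)) implies it.
Countermodel: at the initial state a = {[1] = 21120, [7] = 21120, [14081] = 21120, elsewhere 21120}, buf = {[1] = 1, [7] = 1, [14081] = 0, elsewhere 1}, q = 0, s = 14080, the precondition holds but the weakest precondition fails.
Answer: invalid


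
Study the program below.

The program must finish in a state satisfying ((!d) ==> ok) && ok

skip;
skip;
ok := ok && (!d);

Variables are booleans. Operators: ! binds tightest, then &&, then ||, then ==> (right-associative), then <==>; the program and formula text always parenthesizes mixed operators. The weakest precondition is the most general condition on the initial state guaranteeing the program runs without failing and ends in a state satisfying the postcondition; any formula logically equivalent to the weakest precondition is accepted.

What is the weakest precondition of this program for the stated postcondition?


Working backward. After the program, ((!d) ==> ok) && ok must hold.
Before ok := ok && (!d): ((!d) ==> (ok && (!d))) && ok && (!d)
Before skip: ((!d) ==> (ok && (!d))) && ok && (!d)
Before skip: ((!d) ==> (ok && (!d))) && ok && (!d)
Answer: WP = ((!d) ==> (ok && (!d))) && ok && (!d)


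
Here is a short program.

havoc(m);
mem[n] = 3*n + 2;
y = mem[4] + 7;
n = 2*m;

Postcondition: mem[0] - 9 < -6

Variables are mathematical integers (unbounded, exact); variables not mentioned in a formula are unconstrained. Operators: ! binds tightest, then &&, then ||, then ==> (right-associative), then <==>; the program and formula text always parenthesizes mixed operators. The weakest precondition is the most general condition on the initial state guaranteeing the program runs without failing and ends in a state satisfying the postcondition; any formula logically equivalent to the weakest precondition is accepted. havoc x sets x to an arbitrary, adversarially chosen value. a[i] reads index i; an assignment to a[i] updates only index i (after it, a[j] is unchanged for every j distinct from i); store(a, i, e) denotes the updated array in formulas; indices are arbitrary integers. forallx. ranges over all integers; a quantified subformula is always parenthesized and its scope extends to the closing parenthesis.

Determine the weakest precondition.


Working backward. After the program, the postcondition mem[0] - 9 < -6 must hold; in canonical form it is mem[0] < 3.
Before n := 2*m: mem[0] < 3
Before y := mem[4] + 7: mem[0] < 3
Before mem[n] := 3*n + 2: store(mem, n, 3*n + 2)[0] < 3
Before havoc m: store(mem, n, 3*n + 2)[0] < 3
Answer: WP = store(mem, n, 3*n + 2)[0] < 3


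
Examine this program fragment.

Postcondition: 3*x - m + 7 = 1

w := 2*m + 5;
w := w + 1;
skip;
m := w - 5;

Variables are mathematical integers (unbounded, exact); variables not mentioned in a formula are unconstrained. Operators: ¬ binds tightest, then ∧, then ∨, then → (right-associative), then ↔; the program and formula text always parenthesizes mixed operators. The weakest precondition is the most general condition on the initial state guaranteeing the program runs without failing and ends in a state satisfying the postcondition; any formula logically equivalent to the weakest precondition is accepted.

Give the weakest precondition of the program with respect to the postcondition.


Working backward. After the program, the postcondition 3*x - m + 7 = 1 must hold; in canonical form it is 3*x = m - 6.
Before m := w - 5: 3*x = w - 11
Before skip: 3*x = w - 11
Before w := w + 1: 3*x = w - 10
Before w := 2*m + 5: 3*x = 2*m - 5
Answer: WP = 3*x = 2*m - 5


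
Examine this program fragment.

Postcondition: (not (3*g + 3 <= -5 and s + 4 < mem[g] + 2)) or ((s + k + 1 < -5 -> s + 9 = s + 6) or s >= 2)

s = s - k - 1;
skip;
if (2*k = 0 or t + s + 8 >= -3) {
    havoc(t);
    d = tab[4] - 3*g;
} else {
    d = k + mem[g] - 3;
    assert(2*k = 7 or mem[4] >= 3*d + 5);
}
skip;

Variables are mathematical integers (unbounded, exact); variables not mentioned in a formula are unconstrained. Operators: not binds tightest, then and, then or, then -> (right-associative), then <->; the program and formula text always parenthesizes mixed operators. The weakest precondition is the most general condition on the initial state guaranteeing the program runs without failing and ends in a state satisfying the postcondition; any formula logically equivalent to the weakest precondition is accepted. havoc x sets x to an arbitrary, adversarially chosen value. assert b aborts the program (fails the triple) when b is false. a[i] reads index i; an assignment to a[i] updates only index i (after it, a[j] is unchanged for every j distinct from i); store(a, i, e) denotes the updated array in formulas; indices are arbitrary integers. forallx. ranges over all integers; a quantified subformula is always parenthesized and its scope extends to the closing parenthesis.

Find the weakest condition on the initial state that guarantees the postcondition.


Working backward. After the program, the postcondition (not (3*g + 3 <= -5 and s + 4 < mem[g] + 2)) or ((s + k + 1 < -5 -> s + 9 = s + 6) or s >= 2) must hold; in canonical form it is (not (3*g <= -8 and s < mem[g] - 2)) or (not (k + s < -6)) or s >= 2.
Before skip: (not (3*g <= -8 and s < mem[g] - 2)) or (not (k + s < -6)) or s >= 2
Then branch requires (not (3*g <= -8 and s < mem[g] - 2)) or (not (k + s < -6)) or s >= 2; else branch requires (2*k = 7 or mem[4] >= 3*mem[g] + 3*k - 4) and ((not (3*g <= -8 and s < mem[g] - 2)) or (not (k + s < -6)) or s >= 2).
Before the if: ((2*k = 0 or s + t >= -11) -> ((not (3*g <= -8 and s < mem[g] - 2)) or (not (k + s < -6)) or s >= 2)) and ((not (2*k = 0 or s + t >= -11)) -> ((2*k = 7 or mem[4] >= 3*mem[g] + 3*k - 4) and ((not (3*g <= -8 and s < mem[g] - 2)) or (not (k + s < -6)) or s >= 2)))
Before skip: ((2*k = 0 or s + t >= -11) -> ((not (3*g <= -8 and s < mem[g] - 2)) or (not (k + s < -6)) or s >= 2)) and ((not (2*k = 0 or s + t >= -11)) -> ((2*k = 7 or mem[4] >= 3*mem[g] + 3*k - 4) and ((not (3*g <= -8 and s < mem[g] - 2)) or (not (k + s < -6)) or s >= 2)))
Before s := s - k - 1: ((2*k = 0 or s + t >= k - 10) -> ((not (3*g <= -8 and s < mem[g] + k - 1)) or (not (s < -5)) or s >= k + 3)) and ((not (2*k = 0 or s + t >= k - 10)) -> ((2*k = 7 or mem[4] >= 3*mem[g] + 3*k - 4) and ((not (3*g <= -8 and s < mem[g] + k - 1)) or (not (s < -5)) or s >= k + 3)))
Answer: WP = ((2*k = 0 or s + t >= k - 10) -> ((not (3*g <= -8 and s < mem[g] + k - 1)) or (not (s < -5)) or s >= k + 3)) and ((not (2*k = 0 or s + t >= k - 10)) -> ((2*k = 7 or mem[4] >= 3*mem[g] + 3*k - 4) and ((not (3*g <= -8 and s < mem[g] + k - 1)) or (not (s < -5)) or s >= k + 3)))


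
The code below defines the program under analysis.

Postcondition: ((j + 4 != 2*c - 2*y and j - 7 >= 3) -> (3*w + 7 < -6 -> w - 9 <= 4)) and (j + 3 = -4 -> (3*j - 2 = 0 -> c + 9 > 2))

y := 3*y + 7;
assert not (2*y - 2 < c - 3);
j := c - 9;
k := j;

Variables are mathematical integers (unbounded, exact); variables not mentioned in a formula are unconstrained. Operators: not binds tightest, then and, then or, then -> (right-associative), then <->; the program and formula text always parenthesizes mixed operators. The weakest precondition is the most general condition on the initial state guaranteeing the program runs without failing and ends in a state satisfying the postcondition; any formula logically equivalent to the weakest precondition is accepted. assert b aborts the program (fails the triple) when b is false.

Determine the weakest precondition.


Working backward. After the program, the postcondition ((j + 4 != 2*c - 2*y and j - 7 >= 3) -> (3*w + 7 < -6 -> w - 9 <= 4)) and (j + 3 = -4 -> (3*j - 2 = 0 -> c + 9 > 2)) must hold; in canonical form it is ((j + 2*y != 2*c - 4 and j >= 10) -> (3*w < -13 -> w <= 13)) and (j = -7 -> (3*j = 2 -> c > -7)).
Before k := j: ((j + 2*y != 2*c - 4 and j >= 10) -> (3*w < -13 -> w <= 13)) and (j = -7 -> (3*j = 2 -> c > -7))
Before j := c - 9: ((2*y != c + 5 and c >= 19) -> (3*w < -13 -> w <= 13)) and (c = 2 -> (3*c = 29 -> c > -7))
Before assert not (2*y - 2 < c - 3): (not (2*y < c - 1)) and ((2*y != c + 5 and c >= 19) -> (3*w < -13 -> w <= 13)) and (c = 2 -> (3*c = 29 -> c > -7))
Before y := 3*y + 7: (not (6*y < c - 15)) and ((6*y != c - 9 and c >= 19) -> (3*w < -13 -> w <= 13)) and (c = 2 -> (3*c = 29 -> c > -7))
Answer: WP = (not (6*y < c - 15)) and ((6*y != c - 9 and c >= 19) -> (3*w < -13 -> w <= 13)) and (c = 2 -> (3*c = 29 -> c > -7))


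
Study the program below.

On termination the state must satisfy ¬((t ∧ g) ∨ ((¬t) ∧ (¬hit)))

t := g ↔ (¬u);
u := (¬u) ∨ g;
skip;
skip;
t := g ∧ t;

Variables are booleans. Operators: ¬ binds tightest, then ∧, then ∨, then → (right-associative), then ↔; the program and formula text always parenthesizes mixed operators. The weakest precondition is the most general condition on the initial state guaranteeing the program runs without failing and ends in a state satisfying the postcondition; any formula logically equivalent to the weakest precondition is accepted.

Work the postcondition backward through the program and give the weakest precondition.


Working backward. After the program, ¬((t ∧ g) ∨ ((¬t) ∧ (¬hit))) must hold.
Before t := g ∧ t: ¬((g ∧ t) ∨ ((¬(g ∧ t)) ∧ (¬hit)))
Before skip: ¬((g ∧ t) ∨ ((¬(g ∧ t)) ∧ (¬hit)))
Before skip: ¬((g ∧ t) ∨ ((¬(g ∧ t)) ∧ (¬hit)))
Before u := (¬u) ∨ g: ¬((g ∧ t) ∨ ((¬(g ∧ t)) ∧ (¬hit)))
Before t := g ↔ (¬u): ¬((g ∧ (g ↔ (¬u))) ∨ ((¬(g ∧ (g ↔ (¬u)))) ∧ (¬hit)))
Answer: WP = ¬((g ∧ (g ↔ (¬u))) ∨ ((¬(g ∧ (g ↔ (¬u)))) ∧ (¬hit)))


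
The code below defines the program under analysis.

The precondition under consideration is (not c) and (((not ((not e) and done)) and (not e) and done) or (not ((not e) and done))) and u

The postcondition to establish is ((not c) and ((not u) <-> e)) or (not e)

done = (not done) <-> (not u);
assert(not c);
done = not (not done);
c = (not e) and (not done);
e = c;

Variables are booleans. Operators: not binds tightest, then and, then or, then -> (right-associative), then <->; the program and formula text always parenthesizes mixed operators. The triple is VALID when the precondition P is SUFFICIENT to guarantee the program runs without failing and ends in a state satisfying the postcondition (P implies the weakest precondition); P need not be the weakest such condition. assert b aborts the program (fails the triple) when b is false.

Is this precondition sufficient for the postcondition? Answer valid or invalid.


Working backward. After the program, ((not c) and ((not u) <-> e)) or (not e) must hold.
Before e := c: ((not c) and ((not u) <-> c)) or (not c)
Before c := (not e) and (not done): ((not ((not e) and (not done))) and ((not u) <-> ((not e) and (not done)))) or (not ((not e) and (not done)))
Before done := not (not done): ((not ((not e) and (not done))) and ((not u) <-> ((not e) and (not done)))) or (not ((not e) and (not done)))
Before assert not c: (not c) and (((not ((not e) and (not done))) and ((not u) <-> ((not e) and (not done)))) or (not ((not e) and (not done))))
Before done := (not done) <-> (not u): (not c) and (((not ((not e) and (not ((not done) <-> (not u))))) and ((not u) <-> ((not e) and (not ((not done) <-> (not u)))))) or (not ((not e) and (not ((not done) <-> (not u))))))
The weakest precondition is (not c) and (((not ((not e) and (not ((not done) <-> (not u))))) and ((not u) <-> ((not e) and (not ((not done) <-> (not u)))))) or (not ((not e) and (not ((not done) <-> (not u)))))).
Check whether (not c) and (((not ((not e) and done)) and (not e) and done) or (not ((not e) and done))) and u implies it.
Countermodel: at the initial state c = false, done = false, e = false, u = true, the precondition holds but the weakest precondition fails.
Answer: invalid


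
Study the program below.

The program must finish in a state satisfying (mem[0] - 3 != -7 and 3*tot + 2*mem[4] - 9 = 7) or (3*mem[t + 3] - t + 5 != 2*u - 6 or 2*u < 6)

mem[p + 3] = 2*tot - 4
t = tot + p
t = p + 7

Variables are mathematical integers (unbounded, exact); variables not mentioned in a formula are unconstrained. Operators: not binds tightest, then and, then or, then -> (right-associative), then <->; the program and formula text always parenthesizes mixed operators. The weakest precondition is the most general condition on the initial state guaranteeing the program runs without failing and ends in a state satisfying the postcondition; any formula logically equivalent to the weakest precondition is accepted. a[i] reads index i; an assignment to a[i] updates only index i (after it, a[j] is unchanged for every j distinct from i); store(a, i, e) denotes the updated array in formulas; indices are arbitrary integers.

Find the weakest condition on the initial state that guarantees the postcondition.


Working backward. After the program, the postcondition (mem[0] - 3 != -7 and 3*tot + 2*mem[4] - 9 = 7) or (3*mem[t + 3] - t + 5 != 2*u - 6 or 2*u < 6) must hold; in canonical form it is (mem[0] != -4 and 2*mem[4] + 3*tot = 16) or 3*mem[t + 3] != t + 2*u - 11 or 2*u < 6.
Before t := p + 7: (mem[0] != -4 and 2*mem[4] + 3*tot = 16) or 3*mem[p + 10] != p + 2*u - 4 or 2*u < 6
Before t := tot + p: (mem[0] != -4 and 2*mem[4] + 3*tot = 16) or 3*mem[p + 10] != p + 2*u - 4 or 2*u < 6
Before mem[p + 3] := 2*tot - 4: (store(mem, p + 3, 2*tot - 4)[0] != -4 and 2*store(mem, p + 3, 2*tot - 4)[4] + 3*tot = 16) or 3*store(mem, p + 3, 2*tot - 4)[p + 10] != p + 2*u - 4 or 2*u < 6
Answer: WP = (store(mem, p + 3, 2*tot - 4)[0] != -4 and 2*store(mem, p + 3, 2*tot - 4)[4] + 3*tot = 16) or 3*store(mem, p + 3, 2*tot - 4)[p + 10] != p + 2*u - 4 or 2*u < 6


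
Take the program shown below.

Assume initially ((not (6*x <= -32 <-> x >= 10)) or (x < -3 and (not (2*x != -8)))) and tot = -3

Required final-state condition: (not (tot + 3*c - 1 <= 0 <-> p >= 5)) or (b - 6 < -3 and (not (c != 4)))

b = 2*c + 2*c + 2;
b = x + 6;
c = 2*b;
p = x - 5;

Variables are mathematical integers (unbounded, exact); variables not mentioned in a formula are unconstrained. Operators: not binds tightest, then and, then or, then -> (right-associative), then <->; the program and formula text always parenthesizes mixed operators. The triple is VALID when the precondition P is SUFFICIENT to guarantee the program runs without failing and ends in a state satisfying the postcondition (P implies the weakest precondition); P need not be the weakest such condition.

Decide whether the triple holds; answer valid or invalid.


Working backward. After the program, the postcondition (not (tot + 3*c - 1 <= 0 <-> p >= 5)) or (b - 6 < -3 and (not (c != 4))) must hold; in canonical form it is (not (3*c + tot <= 1 <-> p >= 5)) or (b < 3 and (not (c != 4))).
Before p := x - 5: (not (3*c + tot <= 1 <-> x >= 10)) or (b < 3 and (not (c != 4)))
Before c := 2*b: (not (6*b + tot <= 1 <-> x >= 10)) or (b < 3 and (not (2*b != 4)))
Before b := x + 6: (not (tot + 6*x <= -35 <-> x >= 10)) or (x < -3 and (not (2*x != -8)))
Before b := 2*c + 2*c + 2: (not (tot + 6*x <= -35 <-> x >= 10)) or (x < -3 and (not (2*x != -8)))
The weakest precondition is (not (tot + 6*x <= -35 <-> x >= 10)) or (x < -3 and (not (2*x != -8))).
Check whether ((not (6*x <= -32 <-> x >= 10)) or (x < -3 and (not (2*x != -8)))) and tot = -3 implies it.
Every state satisfying the precondition satisfies the weakest precondition: the implication holds.
Answer: valid


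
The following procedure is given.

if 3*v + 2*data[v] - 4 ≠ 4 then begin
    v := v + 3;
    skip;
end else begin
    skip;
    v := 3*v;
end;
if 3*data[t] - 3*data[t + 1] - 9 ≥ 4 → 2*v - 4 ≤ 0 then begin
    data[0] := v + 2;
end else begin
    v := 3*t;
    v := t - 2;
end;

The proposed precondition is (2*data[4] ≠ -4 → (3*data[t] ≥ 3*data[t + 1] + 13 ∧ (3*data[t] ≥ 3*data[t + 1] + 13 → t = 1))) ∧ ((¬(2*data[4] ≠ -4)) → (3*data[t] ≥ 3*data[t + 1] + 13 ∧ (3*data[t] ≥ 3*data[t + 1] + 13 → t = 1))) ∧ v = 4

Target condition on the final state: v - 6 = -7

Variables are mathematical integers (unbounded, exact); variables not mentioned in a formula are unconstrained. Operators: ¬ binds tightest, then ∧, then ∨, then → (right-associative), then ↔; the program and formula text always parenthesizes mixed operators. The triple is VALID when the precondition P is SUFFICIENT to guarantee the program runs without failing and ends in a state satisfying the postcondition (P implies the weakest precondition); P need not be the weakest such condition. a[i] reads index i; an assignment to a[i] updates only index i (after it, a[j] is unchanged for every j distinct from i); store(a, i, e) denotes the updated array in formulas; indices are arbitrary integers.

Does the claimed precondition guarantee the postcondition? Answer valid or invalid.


Working backward. After the program, the postcondition v - 6 = -7 must hold; in canonical form it is v = -1.
Then branch requires v = -1; else branch requires t = 1.
Before the if: ((3*data[t] ≥ 3*data[t + 1] + 13 → 2*v ≤ 4) → v = -1) ∧ ((¬(3*data[t] ≥ 3*data[t + 1] + 13 → 2*v ≤ 4)) → t = 1)
Then branch requires ((3*data[t] ≥ 3*data[t + 1] + 13 → 2*v ≤ -2) → v = -4) ∧ ((¬(3*data[t] ≥ 3*data[t + 1] + 13 → 2*v ≤ -2)) → t = 1); else branch requires ((3*data[t] ≥ 3*data[t + 1] + 13 → 6*v ≤ 4) → 3*v = -1) ∧ ((¬(3*data[t] ≥ 3*data[t + 1] + 13 → 6*v ≤ 4)) → t = 1).
Before the if: (2*data[v] + 3*v ≠ 8 → (((3*data[t] ≥ 3*data[t + 1] + 13 → 2*v ≤ -2) → v = -4) ∧ ((¬(3*data[t] ≥ 3*data[t + 1] + 13 → 2*v ≤ -2)) → t = 1))) ∧ ((¬(2*data[v] + 3*v ≠ 8)) → (((3*data[t] ≥ 3*data[t + 1] + 13 → 6*v ≤ 4) → 3*v = -1) ∧ ((¬(3*data[t] ≥ 3*data[t + 1] + 13 → 6*v ≤ 4)) → t = 1)))
The weakest precondition is (2*data[v] + 3*v ≠ 8 → (((3*data[t] ≥ 3*data[t + 1] + 13 → 2*v ≤ -2) → v = -4) ∧ ((¬(3*data[t] ≥ 3*data[t + 1] + 13 → 2*v ≤ -2)) → t = 1))) ∧ ((¬(2*data[v] + 3*v ≠ 8)) → (((3*data[t] ≥ 3*data[t + 1] + 13 → 6*v ≤ 4) → 3*v = -1) ∧ ((¬(3*data[t] ≥ 3*data[t + 1] + 13 → 6*v ≤ 4)) → t = 1))).
Check whether (2*data[4] ≠ -4 → (3*data[t] ≥ 3*data[t + 1] + 13 ∧ (3*data[t] ≥ 3*data[t + 1] + 13 → t = 1))) ∧ ((¬(2*data[4] ≠ -4)) → (3*data[t] ≥ 3*data[t + 1] + 13 ∧ (3*data[t] ≥ 3*data[t + 1] + 13 → t = 1))) ∧ v = 4 implies it.
Every state satisfying the precondition satisfies the weakest precondition: the implication holds.
Answer: valid
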